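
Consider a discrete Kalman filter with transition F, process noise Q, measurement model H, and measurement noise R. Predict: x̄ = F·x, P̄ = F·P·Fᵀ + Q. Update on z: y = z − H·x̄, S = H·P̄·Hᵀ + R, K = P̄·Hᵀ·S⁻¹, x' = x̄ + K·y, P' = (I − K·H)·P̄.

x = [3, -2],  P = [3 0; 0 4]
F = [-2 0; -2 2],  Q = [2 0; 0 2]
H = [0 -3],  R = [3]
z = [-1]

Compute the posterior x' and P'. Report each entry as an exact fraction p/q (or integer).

x' = [-174/91, 20/91]
P' = [842/91 12/91; 12/91 30/91]

x̄ = F·x = [-6, -10]
P̄ = F·P·Fᵀ + Q = [14 12; 12 30]
y = z − H·x̄ = [-31]
S = H·P̄·Hᵀ + R = [273]
K = P̄·Hᵀ·S⁻¹ = [-12/91; -30/91]
x' = x̄ + K·y = [-174/91, 20/91]
P' = (I − K·H)·P̄ = [842/91 12/91; 12/91 30/91]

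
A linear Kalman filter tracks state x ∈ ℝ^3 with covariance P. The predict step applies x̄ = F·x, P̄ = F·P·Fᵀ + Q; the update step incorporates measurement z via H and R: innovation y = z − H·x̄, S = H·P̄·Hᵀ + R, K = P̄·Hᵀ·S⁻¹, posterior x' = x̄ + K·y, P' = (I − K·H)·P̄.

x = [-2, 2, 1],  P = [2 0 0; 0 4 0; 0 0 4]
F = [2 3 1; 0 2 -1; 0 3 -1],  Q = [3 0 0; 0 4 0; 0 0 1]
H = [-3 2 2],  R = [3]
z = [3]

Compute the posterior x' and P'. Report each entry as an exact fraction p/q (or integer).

x' = [83/23, 395/161, 103/23]
P' = [2003/46 614/23 883/23; 614/23 2896/161 512/23; 883/23 512/23 817/23]

x̄ = F·x = [3, 3, 5]
P̄ = F·P·Fᵀ + Q = [51 20 32; 20 24 28; 32 28 41]
y = z − H·x̄ = [-4]
S = H·P̄·Hᵀ + R = [322]
K = P̄·Hᵀ·S⁻¹ = [-7/46; 22/161; 3/23]
x' = x̄ + K·y = [83/23, 395/161, 103/23]
P' = (I − K·H)·P̄ = [2003/46 614/23 883/23; 614/23 2896/161 512/23; 883/23 512/23 817/23]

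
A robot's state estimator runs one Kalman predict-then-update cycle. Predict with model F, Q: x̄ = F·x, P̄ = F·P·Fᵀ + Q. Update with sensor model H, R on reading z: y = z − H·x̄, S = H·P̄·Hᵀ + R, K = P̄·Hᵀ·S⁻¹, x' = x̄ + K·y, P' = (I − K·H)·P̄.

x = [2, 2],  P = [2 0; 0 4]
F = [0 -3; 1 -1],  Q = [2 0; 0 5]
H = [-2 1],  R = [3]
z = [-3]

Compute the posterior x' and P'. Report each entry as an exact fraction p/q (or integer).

x' = [126/59, 195/118]
P' = [194/59 292/59; 292/59 1129/118]

x̄ = F·x = [-6, 0]
P̄ = F·P·Fᵀ + Q = [38 12; 12 11]
y = z − H·x̄ = [-15]
S = H·P̄·Hᵀ + R = [118]
K = P̄·Hᵀ·S⁻¹ = [-32/59; -13/118]
x' = x̄ + K·y = [126/59, 195/118]
P' = (I − K·H)·P̄ = [194/59 292/59; 292/59 1129/118]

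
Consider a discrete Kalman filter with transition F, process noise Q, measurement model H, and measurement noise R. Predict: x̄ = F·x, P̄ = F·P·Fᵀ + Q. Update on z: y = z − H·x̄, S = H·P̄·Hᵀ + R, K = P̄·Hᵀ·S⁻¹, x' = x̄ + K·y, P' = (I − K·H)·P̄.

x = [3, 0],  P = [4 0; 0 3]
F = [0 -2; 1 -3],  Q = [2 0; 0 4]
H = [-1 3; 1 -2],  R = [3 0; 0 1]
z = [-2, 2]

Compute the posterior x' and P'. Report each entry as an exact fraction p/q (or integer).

x̄ = F·x = [0, 3]
P̄ = F·P·Fᵀ + Q = [14 18; 18 35]
y = z − H·x̄ = [-11, 8]
S = H·P̄·Hᵀ + R = [224 -134; -134 83]
K = P̄·Hᵀ·S⁻¹ = [31/53 36/53; 253/636 5/318]
x' = x̄ + K·y = [-1, -5/4]
P' = (I − K·H)·P̄ = [294/53 129/53; 129/53 769/636]

x' = [-1, -5/4]
P' = [294/53 129/53; 129/53 769/636]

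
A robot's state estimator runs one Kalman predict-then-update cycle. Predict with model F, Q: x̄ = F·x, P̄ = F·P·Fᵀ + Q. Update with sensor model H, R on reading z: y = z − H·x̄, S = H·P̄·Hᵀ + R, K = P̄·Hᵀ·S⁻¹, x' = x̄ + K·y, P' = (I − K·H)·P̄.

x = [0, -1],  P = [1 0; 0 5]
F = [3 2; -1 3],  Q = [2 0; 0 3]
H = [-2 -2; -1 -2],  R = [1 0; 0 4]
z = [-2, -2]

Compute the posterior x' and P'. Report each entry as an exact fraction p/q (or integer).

x' = [44/171, 43/57]
P' = [5308/1881 -1568/627; -1568/627 1514/627]

x̄ = F·x = [-2, -3]
P̄ = F·P·Fᵀ + Q = [31 27; 27 49]
y = z − H·x̄ = [-12, -10]
S = H·P̄·Hᵀ + R = [537 420; 420 339]
K = P̄·Hᵀ·S⁻¹ = [-1208/1881 1025/1881; 36/209 -365/627]
x' = x̄ + K·y = [44/171, 43/57]
P' = (I − K·H)·P̄ = [5308/1881 -1568/627; -1568/627 1514/627]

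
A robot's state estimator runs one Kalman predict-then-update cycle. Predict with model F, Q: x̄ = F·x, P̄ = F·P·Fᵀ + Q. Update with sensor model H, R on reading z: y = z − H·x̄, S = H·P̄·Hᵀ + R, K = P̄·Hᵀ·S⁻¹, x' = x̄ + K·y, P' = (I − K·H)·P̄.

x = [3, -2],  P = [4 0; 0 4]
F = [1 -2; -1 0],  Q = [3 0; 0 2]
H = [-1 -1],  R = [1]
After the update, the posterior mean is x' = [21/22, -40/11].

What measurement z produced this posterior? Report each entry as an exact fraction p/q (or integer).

z = [3]

x̄ = F·x = [7, -3]
P̄ = F·P·Fᵀ + Q = [23 -4; -4 6]
S = H·P̄·Hᵀ + R = [22]
K = P̄·Hᵀ·S⁻¹ = [-19/22; -1/11]
x' − x̄ = [-133/22, -7/11] = K·y
y = (KᵀK)⁻¹·Kᵀ·(x' − x̄) = [7]
z = y + H·x̄ = [7] + [-4] = [3]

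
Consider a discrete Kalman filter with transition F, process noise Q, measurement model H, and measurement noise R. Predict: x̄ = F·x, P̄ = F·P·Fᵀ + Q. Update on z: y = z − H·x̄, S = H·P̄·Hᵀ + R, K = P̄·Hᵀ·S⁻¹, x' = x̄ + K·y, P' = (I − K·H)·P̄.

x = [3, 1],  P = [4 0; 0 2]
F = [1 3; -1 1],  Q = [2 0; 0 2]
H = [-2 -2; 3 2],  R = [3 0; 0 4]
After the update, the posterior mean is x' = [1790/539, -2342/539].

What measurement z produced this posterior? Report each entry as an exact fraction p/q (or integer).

x̄ = F·x = [6, -2]
P̄ = F·P·Fᵀ + Q = [24 2; 2 8]
S = H·P̄·Hᵀ + R = [147 -196; -196 276]
K = P̄·Hᵀ·S⁻¹ = [136/539 5/11; -302/539 -7/22]
x' − x̄ = [-1444/539, -1264/539] = K·y
y = (KᵀK)⁻¹·Kᵀ·(x' − x̄) = [11, -12]
z = y + H·x̄ = [11, -12] + [-8, 14] = [3, 2]

z = [3, 2]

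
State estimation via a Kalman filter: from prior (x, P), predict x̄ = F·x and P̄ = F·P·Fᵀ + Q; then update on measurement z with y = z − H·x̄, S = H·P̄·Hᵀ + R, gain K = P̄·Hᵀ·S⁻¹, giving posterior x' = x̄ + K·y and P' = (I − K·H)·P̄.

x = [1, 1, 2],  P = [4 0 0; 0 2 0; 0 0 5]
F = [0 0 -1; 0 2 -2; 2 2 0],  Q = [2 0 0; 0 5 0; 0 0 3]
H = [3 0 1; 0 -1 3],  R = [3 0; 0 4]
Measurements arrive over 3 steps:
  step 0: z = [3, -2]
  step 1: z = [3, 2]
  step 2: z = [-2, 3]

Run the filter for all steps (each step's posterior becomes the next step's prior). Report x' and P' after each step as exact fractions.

step 0: x̄ = F·x = [-2, -2, 4]
step 0: P̄ = F·P·Fᵀ + Q = [7 10 0; 10 33 8; 0 8 27]
step 0: y = z − H·x̄ = [5, -16]
step 0: S = H·P̄·Hᵀ + R = [93 43; 43 232]
step 0: K = P̄·Hᵀ·S⁻¹ = [5302/19727 -1833/19727; 9203/19727 -2471/19727; 3125/19727 5628/19727]
step 0: x' = x̄ + K·y = [16384/19727, 46097/19727, 4485/19727]
step 0: P' = (I − K·H)·P̄ = [8417/19727 -20703/19727 -9345/19727; -20703/19727 279038/19727 89718/19727; -9345/19727 89718/19727 37410/19727]
step 1: x̄ = F·x = [-4485/19727, 83224/19727, 124962/19727]
step 1: P̄ = F·P·Fᵀ + Q = [76864/19727 -104616/19727 -160746/19727; -104616/19727 646683/19727 711848/19727; -160746/19727 711848/19727 1043377/19727]
step 1: y = z − H·x̄ = [-52326/19727, -252208/19727]
step 1: S = H·P̄·Hᵀ + R = [829858/19727 1285417/19727; 1285417/19727 5844896/19727]
step 1: K = P̄·Hᵀ·S⁻¹ = [45300570/162119777 -20436654/162119777; 20908469/162119777 36698294/162119777; 8683379/162119777 65166213/162119777]
step 1: x' = x̄ + K·y = [104262321/162119777, 159304326/162119777, 170781408/162119777]
step 1: P' = (I − K·H)·P̄ = [80082160/162119777 -231287694/162119777 -104344770/162119777; -231287694/162119777 2122972291/162119777 756588489/162119777; -104344770/162119777 756588489/162119777 339084447/162119777]
step 2: x̄ = F·x = [-170781408/162119777, -22954164/162119777, 527133294/162119777]
step 2: P̄ = F·P·Fᵀ + Q = [663324001/162119777 -835008084/162119777 -1304487438/162119777; -835008084/162119777 4606117925/162119777 4957763512/162119777; -1304487438/162119777 4957763512/162119777 7448275583/162119777]
step 2: y = z − H·x̄ = [-339028624/162119777, -1117994715/162119777]
step 2: S = H·P̄·Hᵀ + R = [6077626295/162119777 8151700547/162119777; 8151700547/162119777 42542496208/162119777]
step 2: K = P̄·Hᵀ·S⁻¹ = [334671454290/1184970614663 -149874122265/1184970614663; 127379487319/1184970614663 261572295825/1184970614663; 4848069379/107724601333 43097951676/107724601333]
step 2: x' = x̄ + K·y = [-914605724157/1184970614663, -2237985723719/1184970614663, 42920781058/107724601333]
step 2: P' = (I − K·H)·P̄ = [587384889319/1184970614663 -1674924426201/1184970614663 -68921845917/107724601333; -1674924426201/1184970614663 15174446038380/1184970614663 491537430960/107724601333; -68921845917/107724601333 491537430960/107724601333 221309745888/107724601333]

step 0: x' = [16384/19727, 46097/19727, 4485/19727], P' = [8417/19727 -20703/19727 -9345/19727; -20703/19727 279038/19727 89718/19727; -9345/19727 89718/19727 37410/19727]
step 1: x' = [104262321/162119777, 159304326/162119777, 170781408/162119777], P' = [80082160/162119777 -231287694/162119777 -104344770/162119777; -231287694/162119777 2122972291/162119777 756588489/162119777; -104344770/162119777 756588489/162119777 339084447/162119777]
step 2: x' = [-914605724157/1184970614663, -2237985723719/1184970614663, 42920781058/107724601333], P' = [587384889319/1184970614663 -1674924426201/1184970614663 -68921845917/107724601333; -1674924426201/1184970614663 15174446038380/1184970614663 491537430960/107724601333; -68921845917/107724601333 491537430960/107724601333 221309745888/107724601333]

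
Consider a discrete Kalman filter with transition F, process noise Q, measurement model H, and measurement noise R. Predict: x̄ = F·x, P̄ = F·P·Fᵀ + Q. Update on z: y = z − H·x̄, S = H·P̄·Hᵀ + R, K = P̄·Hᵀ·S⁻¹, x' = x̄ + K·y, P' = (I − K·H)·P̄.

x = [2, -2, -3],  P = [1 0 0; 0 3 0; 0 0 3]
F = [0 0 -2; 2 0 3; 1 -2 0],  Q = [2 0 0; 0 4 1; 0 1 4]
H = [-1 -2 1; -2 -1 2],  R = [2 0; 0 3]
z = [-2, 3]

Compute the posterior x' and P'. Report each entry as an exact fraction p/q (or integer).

x̄ = F·x = [6, -5, 6]
P̄ = F·P·Fᵀ + Q = [14 -18 0; -18 35 3; 0 3 17]
y = z − H·x̄ = [-12, -2]
S = H·P̄·Hᵀ + R = [89 27; 27 78]
K = P̄·Hᵀ·S⁻¹ = [662/2071 -1484/6213; -1337/2071 1946/6213; 7/2071 2462/6213]
x' = x̄ + K·y = [16414/6213, 13175/6213, 32102/6213]
P' = (I − K·H)·P̄ = [28450/6213 -4132/6213 24158/6213; -4132/6213 7294/6213 2434/6213; 24158/6213 2434/6213 29068/6213]

x' = [16414/6213, 13175/6213, 32102/6213]
P' = [28450/6213 -4132/6213 24158/6213; -4132/6213 7294/6213 2434/6213; 24158/6213 2434/6213 29068/6213]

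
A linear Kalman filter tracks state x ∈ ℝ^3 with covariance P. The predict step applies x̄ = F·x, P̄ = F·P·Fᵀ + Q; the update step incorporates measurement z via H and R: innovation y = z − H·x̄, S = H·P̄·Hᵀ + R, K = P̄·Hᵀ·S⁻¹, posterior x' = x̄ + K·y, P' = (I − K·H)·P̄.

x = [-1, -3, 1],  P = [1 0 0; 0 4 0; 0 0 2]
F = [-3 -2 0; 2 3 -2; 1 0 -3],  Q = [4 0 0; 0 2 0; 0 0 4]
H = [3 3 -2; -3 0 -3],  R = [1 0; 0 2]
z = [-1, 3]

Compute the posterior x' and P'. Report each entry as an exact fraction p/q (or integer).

x' = [25827/4501, -6783/643, -30201/4501]
P' = [62123/4501 -14722/643 -61546/4501; -14722/643 73666/1929 44038/1929; -61546/4501 44038/1929 185893/13503]

x̄ = F·x = [9, -13, -4]
P̄ = F·P·Fᵀ + Q = [29 -30 -3; -30 50 14; -3 14 23]
y = z − H·x̄ = [3, 18]
S = H·P̄·Hᵀ + R = [132 30; 30 416]
K = P̄·Hᵀ·S⁻¹ = [299/4501 -1731/9002; 424/1929 64/643; -902/13503 -1255/9002]
x' = x̄ + K·y = [25827/4501, -6783/643, -30201/4501]
P' = (I − K·H)·P̄ = [62123/4501 -14722/643 -61546/4501; -14722/643 73666/1929 44038/1929; -61546/4501 44038/1929 185893/13503]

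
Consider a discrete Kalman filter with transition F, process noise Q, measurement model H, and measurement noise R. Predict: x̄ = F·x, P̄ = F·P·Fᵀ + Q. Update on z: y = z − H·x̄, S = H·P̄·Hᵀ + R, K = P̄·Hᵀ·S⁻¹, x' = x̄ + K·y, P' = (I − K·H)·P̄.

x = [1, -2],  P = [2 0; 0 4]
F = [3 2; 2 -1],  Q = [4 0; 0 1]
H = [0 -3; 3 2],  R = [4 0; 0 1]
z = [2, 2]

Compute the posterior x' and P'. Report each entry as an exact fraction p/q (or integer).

x̄ = F·x = [-1, 4]
P̄ = F·P·Fᵀ + Q = [38 4; 4 13]
y = z − H·x̄ = [14, -3]
S = H·P̄·Hᵀ + R = [121 -114; -114 443]
K = P̄·Hᵀ·S⁻¹ = [8592/40607 13394/40607; -12945/40607 152/40607]
x' = x̄ + K·y = [39499/40607, -19258/40607]
P' = (I − K·H)·P̄ = [12102/40607 -11456/40607; -11456/40607 17260/40607]

x' = [39499/40607, -19258/40607]
P' = [12102/40607 -11456/40607; -11456/40607 17260/40607]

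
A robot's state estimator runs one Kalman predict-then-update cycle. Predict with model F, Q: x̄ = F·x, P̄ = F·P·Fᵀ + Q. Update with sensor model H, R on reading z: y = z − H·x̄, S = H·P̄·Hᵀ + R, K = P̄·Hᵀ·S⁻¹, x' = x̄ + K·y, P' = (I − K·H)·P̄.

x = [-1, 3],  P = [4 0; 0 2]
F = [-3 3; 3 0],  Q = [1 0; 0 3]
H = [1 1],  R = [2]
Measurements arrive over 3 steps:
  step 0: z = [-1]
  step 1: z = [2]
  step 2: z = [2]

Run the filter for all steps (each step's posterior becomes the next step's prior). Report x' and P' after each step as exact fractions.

step 0: x' = [49/12, -17/4], P' = [959/24 -307/8; -307/8 309/8]
step 1: x' = [11167/2829, -1915/943], P' = [104683/2829 -31193/943; -31193/943 29367/943]
step 2: x' = [-14597/9309, 315991/89987], P' = [12440/321 -107702/3103; -107702/3103 2938086/89987]

step 0: x̄ = F·x = [12, -3]
step 0: P̄ = F·P·Fᵀ + Q = [55 -36; -36 39]
step 0: y = z − H·x̄ = [-10]
step 0: S = H·P̄·Hᵀ + R = [24]
step 0: K = P̄·Hᵀ·S⁻¹ = [19/24; 1/8]
step 0: x' = x̄ + K·y = [49/12, -17/4]
step 0: P' = (I − K·H)·P̄ = [959/24 -307/8; -307/8 309/8]
step 1: x̄ = F·x = [-25, 49/4]
step 1: P̄ = F·P·Fᵀ + Q = [1399 -705; -705 2901/8]
step 1: y = z − H·x̄ = [59/4]
step 1: S = H·P̄·Hᵀ + R = [2829/8]
step 1: K = P̄·Hᵀ·S⁻¹ = [5552/2829; -913/943]
step 1: x' = x̄ + K·y = [11167/2829, -1915/943]
step 1: P' = (I − K·H)·P̄ = [104683/2829 -31193/943; -31193/943 29367/943]
step 2: x̄ = F·x = [-16912/943, 11167/943]
step 2: P̄ = F·P·Fᵀ + Q = [1140769/943 -594786/943; -594786/943 316878/943]
step 2: y = z − H·x̄ = [7631/943]
step 2: S = H·P̄·Hᵀ + R = [269961/943]
step 2: K = P̄·Hᵀ·S⁻¹ = [18827/9309; -92636/89987]
step 2: x' = x̄ + K·y = [-14597/9309, 315991/89987]
step 2: P' = (I − K·H)·P̄ = [12440/321 -107702/3103; -107702/3103 2938086/89987]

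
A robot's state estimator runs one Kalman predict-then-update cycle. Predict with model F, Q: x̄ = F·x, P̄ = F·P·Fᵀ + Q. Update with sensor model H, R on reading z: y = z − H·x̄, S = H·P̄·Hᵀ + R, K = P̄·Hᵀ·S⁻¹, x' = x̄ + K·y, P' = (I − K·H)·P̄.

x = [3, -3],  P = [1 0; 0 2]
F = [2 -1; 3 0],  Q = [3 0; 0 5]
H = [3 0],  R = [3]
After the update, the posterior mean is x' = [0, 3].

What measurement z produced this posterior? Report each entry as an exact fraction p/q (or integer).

x̄ = F·x = [9, 9]
P̄ = F·P·Fᵀ + Q = [9 6; 6 14]
S = H·P̄·Hᵀ + R = [84]
K = P̄·Hᵀ·S⁻¹ = [9/28; 3/14]
x' − x̄ = [-9, -6] = K·y
y = (KᵀK)⁻¹·Kᵀ·(x' − x̄) = [-28]
z = y + H·x̄ = [-28] + [27] = [-1]

z = [-1]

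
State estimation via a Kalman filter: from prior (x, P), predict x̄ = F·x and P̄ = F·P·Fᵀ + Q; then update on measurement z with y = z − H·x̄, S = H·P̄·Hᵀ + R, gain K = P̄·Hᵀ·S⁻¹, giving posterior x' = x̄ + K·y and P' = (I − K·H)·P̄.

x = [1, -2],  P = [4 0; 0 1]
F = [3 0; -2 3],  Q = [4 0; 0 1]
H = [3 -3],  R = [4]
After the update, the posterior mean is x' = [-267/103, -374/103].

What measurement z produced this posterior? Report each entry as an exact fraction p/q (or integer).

z = [3]

x̄ = F·x = [3, -8]
P̄ = F·P·Fᵀ + Q = [40 -24; -24 26]
S = H·P̄·Hᵀ + R = [1030]
K = P̄·Hᵀ·S⁻¹ = [96/515; -15/103]
x' − x̄ = [-576/103, 450/103] = K·y
y = (KᵀK)⁻¹·Kᵀ·(x' − x̄) = [-30]
z = y + H·x̄ = [-30] + [33] = [3]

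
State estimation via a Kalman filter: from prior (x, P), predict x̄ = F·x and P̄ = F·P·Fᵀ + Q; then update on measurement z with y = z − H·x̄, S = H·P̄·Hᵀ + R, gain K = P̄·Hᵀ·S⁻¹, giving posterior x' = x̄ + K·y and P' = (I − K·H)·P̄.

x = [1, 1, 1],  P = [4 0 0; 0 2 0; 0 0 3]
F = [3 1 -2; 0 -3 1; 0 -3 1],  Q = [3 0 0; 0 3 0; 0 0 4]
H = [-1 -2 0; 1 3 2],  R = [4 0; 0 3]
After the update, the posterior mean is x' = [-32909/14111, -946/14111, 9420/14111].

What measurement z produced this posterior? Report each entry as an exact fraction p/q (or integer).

z = [3, -1]

x̄ = F·x = [2, -2, -2]
P̄ = F·P·Fᵀ + Q = [53 -12 -12; -12 24 21; -12 21 25]
S = H·P̄·Hᵀ + R = [105 -197; -197 504]
K = P̄·Hᵀ·S⁻¹ = [-15995/14111 -6448/14111; 1950/14111 3618/14111; 4777/14111 4695/14111]
x' − x̄ = [-61131/14111, 27276/14111, 37642/14111] = K·y
y = (KᵀK)⁻¹·Kᵀ·(x' − x̄) = [1, 7]
z = y + H·x̄ = [1, 7] + [2, -8] = [3, -1]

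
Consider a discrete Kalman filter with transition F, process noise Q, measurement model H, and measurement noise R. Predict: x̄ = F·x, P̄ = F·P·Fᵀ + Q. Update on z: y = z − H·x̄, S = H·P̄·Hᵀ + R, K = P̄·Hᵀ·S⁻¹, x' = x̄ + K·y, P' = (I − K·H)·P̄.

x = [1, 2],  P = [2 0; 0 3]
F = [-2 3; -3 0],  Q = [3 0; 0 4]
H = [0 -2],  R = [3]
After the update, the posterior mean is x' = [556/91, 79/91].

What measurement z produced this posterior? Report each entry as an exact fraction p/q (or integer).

x̄ = F·x = [4, -3]
P̄ = F·P·Fᵀ + Q = [38 12; 12 22]
S = H·P̄·Hᵀ + R = [91]
K = P̄·Hᵀ·S⁻¹ = [-24/91; -44/91]
x' − x̄ = [192/91, 352/91] = K·y
y = (KᵀK)⁻¹·Kᵀ·(x' − x̄) = [-8]
z = y + H·x̄ = [-8] + [6] = [-2]

z = [-2]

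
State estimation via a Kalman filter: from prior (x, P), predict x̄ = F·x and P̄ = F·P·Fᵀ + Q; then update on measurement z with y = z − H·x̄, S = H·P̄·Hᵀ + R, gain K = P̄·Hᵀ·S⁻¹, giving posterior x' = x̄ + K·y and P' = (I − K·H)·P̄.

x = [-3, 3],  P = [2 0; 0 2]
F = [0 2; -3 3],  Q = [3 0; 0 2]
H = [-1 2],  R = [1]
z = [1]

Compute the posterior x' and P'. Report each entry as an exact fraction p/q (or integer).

x̄ = F·x = [6, 18]
P̄ = F·P·Fᵀ + Q = [11 12; 12 38]
y = z − H·x̄ = [-29]
S = H·P̄·Hᵀ + R = [116]
K = P̄·Hᵀ·S⁻¹ = [13/116; 16/29]
x' = x̄ + K·y = [11/4, 2]
P' = (I − K·H)·P̄ = [1107/116 140/29; 140/29 78/29]

x' = [11/4, 2]
P' = [1107/116 140/29; 140/29 78/29]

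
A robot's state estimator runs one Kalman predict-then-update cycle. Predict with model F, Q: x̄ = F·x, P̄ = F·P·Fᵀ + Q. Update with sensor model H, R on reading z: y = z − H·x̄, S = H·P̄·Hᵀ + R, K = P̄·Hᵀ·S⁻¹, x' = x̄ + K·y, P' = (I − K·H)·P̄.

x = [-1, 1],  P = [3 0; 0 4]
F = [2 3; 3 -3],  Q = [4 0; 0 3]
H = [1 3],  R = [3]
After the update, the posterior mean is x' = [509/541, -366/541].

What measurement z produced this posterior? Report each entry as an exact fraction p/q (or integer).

x̄ = F·x = [1, -6]
P̄ = F·P·Fᵀ + Q = [52 -18; -18 66]
S = H·P̄·Hᵀ + R = [541]
K = P̄·Hᵀ·S⁻¹ = [-2/541; 180/541]
x' − x̄ = [-32/541, 2880/541] = K·y
y = (KᵀK)⁻¹·Kᵀ·(x' − x̄) = [16]
z = y + H·x̄ = [16] + [-17] = [-1]

z = [-1]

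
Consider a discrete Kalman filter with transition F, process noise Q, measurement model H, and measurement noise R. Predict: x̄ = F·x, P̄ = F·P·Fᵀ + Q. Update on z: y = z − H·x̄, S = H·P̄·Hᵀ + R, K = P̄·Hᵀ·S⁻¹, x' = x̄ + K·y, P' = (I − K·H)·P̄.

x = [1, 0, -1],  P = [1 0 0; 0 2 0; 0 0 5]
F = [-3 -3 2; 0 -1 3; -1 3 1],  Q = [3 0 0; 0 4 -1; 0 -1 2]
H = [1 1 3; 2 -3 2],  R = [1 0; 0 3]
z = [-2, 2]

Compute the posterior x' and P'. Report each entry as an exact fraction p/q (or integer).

x̄ = F·x = [-5, -3, -2]
P̄ = F·P·Fᵀ + Q = [50 36 -5; 36 51 8; -5 8 26]
y = z − H·x̄ = [12, 7]
S = H·P̄·Hᵀ + R = [426 -29; -29 198]
K = P̄·Hᵀ·S⁻¹ = [13536/83507 -5609/83507; 20093/83507 -24471/83507; 16560/83507 10017/83507]
x' = x̄ + K·y = [-294366/83507, -180702/83507, 101825/83507]
P' = (I − K·H)·P̄ = [3113332/83507 1139171/83507 -1412989/83507; 1139171/83507 437919/83507 -518999/83507; -1412989/83507 -518999/83507 649516/83507]

x' = [-294366/83507, -180702/83507, 101825/83507]
P' = [3113332/83507 1139171/83507 -1412989/83507; 1139171/83507 437919/83507 -518999/83507; -1412989/83507 -518999/83507 649516/83507]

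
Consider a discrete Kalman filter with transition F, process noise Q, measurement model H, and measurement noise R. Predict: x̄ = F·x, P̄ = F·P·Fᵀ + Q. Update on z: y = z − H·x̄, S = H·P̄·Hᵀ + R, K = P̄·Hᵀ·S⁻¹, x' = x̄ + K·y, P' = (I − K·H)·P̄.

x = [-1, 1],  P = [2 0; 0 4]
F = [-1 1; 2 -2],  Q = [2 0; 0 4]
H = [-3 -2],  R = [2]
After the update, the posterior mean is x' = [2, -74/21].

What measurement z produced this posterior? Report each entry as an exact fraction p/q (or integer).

x̄ = F·x = [2, -4]
P̄ = F·P·Fᵀ + Q = [8 -12; -12 28]
S = H·P̄·Hᵀ + R = [42]
K = P̄·Hᵀ·S⁻¹ = [0; -10/21]
x' − x̄ = [0, 10/21] = K·y
y = (KᵀK)⁻¹·Kᵀ·(x' − x̄) = [-1]
z = y + H·x̄ = [-1] + [2] = [1]

z = [1]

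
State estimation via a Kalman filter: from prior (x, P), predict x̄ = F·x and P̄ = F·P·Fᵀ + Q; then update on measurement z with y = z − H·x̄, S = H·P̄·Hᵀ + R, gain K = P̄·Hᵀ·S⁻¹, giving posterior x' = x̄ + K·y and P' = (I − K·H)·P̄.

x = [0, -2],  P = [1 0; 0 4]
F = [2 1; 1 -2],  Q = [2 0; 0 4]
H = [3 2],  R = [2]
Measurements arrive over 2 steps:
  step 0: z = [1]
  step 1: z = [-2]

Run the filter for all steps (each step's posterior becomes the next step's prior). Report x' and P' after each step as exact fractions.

step 0: x' = [-113/52, 49/13], P' = [179/26 -132/13; -132/13 201/13]
step 1: x' = [9987/17018, -64993/34036], P' = [16748/8509 -24605/8509; -24605/8509 80747/17018]

step 0: x̄ = F·x = [-2, 4]
step 0: P̄ = F·P·Fᵀ + Q = [10 -6; -6 21]
step 0: y = z − H·x̄ = [-1]
step 0: S = H·P̄·Hᵀ + R = [104]
step 0: K = P̄·Hᵀ·S⁻¹ = [9/52; 3/13]
step 0: x' = x̄ + K·y = [-113/52, 49/13]
step 0: P' = (I − K·H)·P̄ = [179/26 -132/13; -132/13 201/13]
step 1: x̄ = F·x = [-15/26, -505/52]
step 1: P̄ = F·P·Fᵀ + Q = [57/13 173/13; 173/13 2947/26]
step 1: y = z − H·x̄ = [249/13]
step 1: S = H·P̄·Hᵀ + R = [8509/13]
step 1: K = P̄·Hᵀ·S⁻¹ = [517/8509; 3466/8509]
step 1: x' = x̄ + K·y = [9987/17018, -64993/34036]
step 1: P' = (I − K·H)·P̄ = [16748/8509 -24605/8509; -24605/8509 80747/17018]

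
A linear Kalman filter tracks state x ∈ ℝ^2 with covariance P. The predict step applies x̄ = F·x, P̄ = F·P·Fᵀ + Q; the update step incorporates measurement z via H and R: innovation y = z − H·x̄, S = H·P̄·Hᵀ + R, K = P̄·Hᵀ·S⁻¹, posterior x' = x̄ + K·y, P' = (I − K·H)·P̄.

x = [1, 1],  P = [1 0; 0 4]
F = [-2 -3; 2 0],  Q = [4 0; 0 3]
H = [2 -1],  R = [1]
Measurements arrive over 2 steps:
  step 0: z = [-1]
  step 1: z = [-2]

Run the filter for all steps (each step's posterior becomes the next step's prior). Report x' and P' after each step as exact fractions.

step 0: x̄ = F·x = [-5, 2]
step 0: P̄ = F·P·Fᵀ + Q = [44 -4; -4 7]
step 0: y = z − H·x̄ = [11]
step 0: S = H·P̄·Hᵀ + R = [200]
step 0: K = P̄·Hᵀ·S⁻¹ = [23/50; -3/40]
step 0: x' = x̄ + K·y = [3/50, 47/40]
step 0: P' = (I − K·H)·P̄ = [42/25 29/10; 29/10 47/8]
step 1: x̄ = F·x = [-729/200, 3/25]
step 1: P̄ = F·P·Fᵀ + Q = [19679/200 -603/25; -603/25 243/25]
step 1: y = z − H·x̄ = [541/100]
step 1: S = H·P̄·Hᵀ + R = [25039/50]
step 1: K = P̄·Hᵀ·S⁻¹ = [22091/50078; -414/3577]
step 1: x' = x̄ + K·y = [-31511/25039, -3621/7154]
step 1: P' = (I − K·H)·P̄ = [23651/25039 10359/7154; 10359/7154 1539/511]

step 0: x' = [3/50, 47/40], P' = [42/25 29/10; 29/10 47/8]
step 1: x' = [-31511/25039, -3621/7154], P' = [23651/25039 10359/7154; 10359/7154 1539/511]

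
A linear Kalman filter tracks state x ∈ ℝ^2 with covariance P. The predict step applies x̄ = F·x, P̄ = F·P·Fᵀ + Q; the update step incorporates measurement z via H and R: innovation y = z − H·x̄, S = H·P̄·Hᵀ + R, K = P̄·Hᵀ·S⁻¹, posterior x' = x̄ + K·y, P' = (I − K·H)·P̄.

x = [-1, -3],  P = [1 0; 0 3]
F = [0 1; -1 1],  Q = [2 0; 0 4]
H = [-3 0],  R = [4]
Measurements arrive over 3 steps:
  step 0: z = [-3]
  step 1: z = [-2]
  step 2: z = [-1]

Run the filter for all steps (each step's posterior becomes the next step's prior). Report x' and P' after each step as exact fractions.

step 0: x̄ = F·x = [-3, -2]
step 0: P̄ = F·P·Fᵀ + Q = [5 3; 3 8]
step 0: y = z − H·x̄ = [-12]
step 0: S = H·P̄·Hᵀ + R = [49]
step 0: K = P̄·Hᵀ·S⁻¹ = [-15/49; -9/49]
step 0: x' = x̄ + K·y = [33/49, 10/49]
step 0: P' = (I − K·H)·P̄ = [20/49 12/49; 12/49 311/49]
step 1: x̄ = F·x = [10/49, -23/49]
step 1: P̄ = F·P·Fᵀ + Q = [409/49 299/49; 299/49 503/49]
step 1: y = z − H·x̄ = [-68/49]
step 1: S = H·P̄·Hᵀ + R = [3877/49]
step 1: K = P̄·Hᵀ·S⁻¹ = [-1227/3877; -897/3877]
step 1: x' = x̄ + K·y = [2494/3877, -575/3877]
step 1: P' = (I − K·H)·P̄ = [1636/3877 1196/3877; 1196/3877 23378/3877]
step 2: x̄ = F·x = [-575/3877, -3069/3877]
step 2: P̄ = F·P·Fᵀ + Q = [31132/3877 22182/3877; 22182/3877 38130/3877]
step 2: y = z − H·x̄ = [-5602/3877]
step 2: S = H·P̄·Hᵀ + R = [295696/3877]
step 2: K = P̄·Hᵀ·S⁻¹ = [-23349/73924; -33273/147848]
step 2: x' = x̄ + K·y = [11387/36962, -34479/73924]
step 2: P' = (I − K·H)·P̄ = [7783/18481 11091/36962; 11091/36962 441483/73924]

step 0: x' = [33/49, 10/49], P' = [20/49 12/49; 12/49 311/49]
step 1: x' = [2494/3877, -575/3877], P' = [1636/3877 1196/3877; 1196/3877 23378/3877]
step 2: x' = [11387/36962, -34479/73924], P' = [7783/18481 11091/36962; 11091/36962 441483/73924]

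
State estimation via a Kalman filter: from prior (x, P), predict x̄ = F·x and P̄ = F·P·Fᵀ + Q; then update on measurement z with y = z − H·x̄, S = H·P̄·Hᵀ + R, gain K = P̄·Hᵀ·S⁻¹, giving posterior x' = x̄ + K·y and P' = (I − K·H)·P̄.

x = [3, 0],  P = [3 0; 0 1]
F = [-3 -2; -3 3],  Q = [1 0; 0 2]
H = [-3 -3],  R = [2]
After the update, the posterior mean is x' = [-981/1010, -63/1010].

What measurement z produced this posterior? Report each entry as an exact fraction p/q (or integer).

x̄ = F·x = [-9, -9]
P̄ = F·P·Fᵀ + Q = [32 21; 21 38]
S = H·P̄·Hᵀ + R = [1010]
K = P̄·Hᵀ·S⁻¹ = [-159/1010; -177/1010]
x' − x̄ = [8109/1010, 9027/1010] = K·y
y = (KᵀK)⁻¹·Kᵀ·(x' − x̄) = [-51]
z = y + H·x̄ = [-51] + [54] = [3]

z = [3]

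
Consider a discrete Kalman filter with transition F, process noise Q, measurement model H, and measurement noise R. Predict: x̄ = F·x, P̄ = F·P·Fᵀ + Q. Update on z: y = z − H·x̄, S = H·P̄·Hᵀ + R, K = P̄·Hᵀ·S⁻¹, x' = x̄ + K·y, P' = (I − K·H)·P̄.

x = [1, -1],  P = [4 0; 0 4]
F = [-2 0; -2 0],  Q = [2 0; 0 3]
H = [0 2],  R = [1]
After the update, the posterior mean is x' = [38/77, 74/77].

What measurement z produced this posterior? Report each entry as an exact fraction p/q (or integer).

x̄ = F·x = [-2, -2]
P̄ = F·P·Fᵀ + Q = [18 16; 16 19]
S = H·P̄·Hᵀ + R = [77]
K = P̄·Hᵀ·S⁻¹ = [32/77; 38/77]
x' − x̄ = [192/77, 228/77] = K·y
y = (KᵀK)⁻¹·Kᵀ·(x' − x̄) = [6]
z = y + H·x̄ = [6] + [-4] = [2]

z = [2]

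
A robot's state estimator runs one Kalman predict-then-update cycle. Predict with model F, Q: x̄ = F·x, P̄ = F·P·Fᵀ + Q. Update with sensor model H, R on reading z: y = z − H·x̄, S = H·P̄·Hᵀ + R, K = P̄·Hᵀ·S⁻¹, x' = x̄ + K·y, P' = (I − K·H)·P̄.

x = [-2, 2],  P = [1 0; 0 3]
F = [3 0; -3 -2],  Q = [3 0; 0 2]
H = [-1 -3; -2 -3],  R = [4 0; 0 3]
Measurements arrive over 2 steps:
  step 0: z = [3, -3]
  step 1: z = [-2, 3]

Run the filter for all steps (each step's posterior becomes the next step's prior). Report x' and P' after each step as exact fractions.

step 0: x̄ = F·x = [-6, 2]
step 0: P̄ = F·P·Fᵀ + Q = [12 -9; -9 23]
step 0: y = z − H·x̄ = [3, -9]
step 0: S = H·P̄·Hᵀ + R = [169 150; 150 150]
step 0: K = P̄·Hᵀ·S⁻¹ = [12/19 -581/950; -9/19 127/950]
step 0: x' = x̄ + K·y = [1329/950, -593/950]
step 0: P' = (I − K·H)·P̄ = [4143/950 -2181/950; -2181/950 1327/950]
step 1: x̄ = F·x = [3987/950, -2801/950]
step 1: P̄ = F·P·Fᵀ + Q = [40137/950 -24201/950; -24201/950 18323/950]
step 1: y = z − H·x̄ = [-3158/475, 2421/950]
step 1: S = H·P̄·Hᵀ + R = [31819/475 13686/475; 13686/475 37893/950]
step 1: K = P̄·Hᵀ·S⁻¹ = [505335/583231 -483097/583231; -346014/583231 148867/583231]
step 1: x' = x̄ + K·y = [-194826/53021, 87292/53021]
step 1: P' = (I − K·H)·P̄ = [3470631/583231 -1830657/583231; -1830657/583231 1071571/583231]

step 0: x' = [1329/950, -593/950], P' = [4143/950 -2181/950; -2181/950 1327/950]
step 1: x' = [-194826/53021, 87292/53021], P' = [3470631/583231 -1830657/583231; -1830657/583231 1071571/583231]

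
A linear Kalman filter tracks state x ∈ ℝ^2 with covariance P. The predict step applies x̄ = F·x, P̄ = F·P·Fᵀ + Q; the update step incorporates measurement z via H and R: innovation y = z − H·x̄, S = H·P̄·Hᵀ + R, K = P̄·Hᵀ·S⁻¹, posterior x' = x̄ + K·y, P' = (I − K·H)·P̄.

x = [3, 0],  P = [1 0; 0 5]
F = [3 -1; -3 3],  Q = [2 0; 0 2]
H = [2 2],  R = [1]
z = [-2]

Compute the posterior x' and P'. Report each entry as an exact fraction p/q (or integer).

x̄ = F·x = [9, -9]
P̄ = F·P·Fᵀ + Q = [16 -24; -24 56]
y = z − H·x̄ = [-2]
S = H·P̄·Hᵀ + R = [97]
K = P̄·Hᵀ·S⁻¹ = [-16/97; 64/97]
x' = x̄ + K·y = [905/97, -1001/97]
P' = (I − K·H)·P̄ = [1296/97 -1304/97; -1304/97 1336/97]

x' = [905/97, -1001/97]
P' = [1296/97 -1304/97; -1304/97 1336/97]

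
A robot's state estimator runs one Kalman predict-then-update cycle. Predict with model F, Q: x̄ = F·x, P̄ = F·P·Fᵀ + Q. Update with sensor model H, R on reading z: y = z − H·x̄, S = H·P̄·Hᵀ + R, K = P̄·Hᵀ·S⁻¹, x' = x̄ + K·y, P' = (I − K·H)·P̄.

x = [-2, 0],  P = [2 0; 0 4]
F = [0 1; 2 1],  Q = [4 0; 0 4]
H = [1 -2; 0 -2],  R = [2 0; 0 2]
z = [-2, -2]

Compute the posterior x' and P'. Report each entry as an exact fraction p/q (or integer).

x̄ = F·x = [0, -4]
P̄ = F·P·Fᵀ + Q = [8 4; 4 16]
y = z − H·x̄ = [-10, -10]
S = H·P̄·Hᵀ + R = [58 56; 56 66]
K = P̄·Hᵀ·S⁻¹ = [112/173 -116/173; -14/173 -72/173]
x' = x̄ + K·y = [40/173, 168/173]
P' = (I − K·H)·P̄ = [456/173 116/173; 116/173 72/173]

x' = [40/173, 168/173]
P' = [456/173 116/173; 116/173 72/173]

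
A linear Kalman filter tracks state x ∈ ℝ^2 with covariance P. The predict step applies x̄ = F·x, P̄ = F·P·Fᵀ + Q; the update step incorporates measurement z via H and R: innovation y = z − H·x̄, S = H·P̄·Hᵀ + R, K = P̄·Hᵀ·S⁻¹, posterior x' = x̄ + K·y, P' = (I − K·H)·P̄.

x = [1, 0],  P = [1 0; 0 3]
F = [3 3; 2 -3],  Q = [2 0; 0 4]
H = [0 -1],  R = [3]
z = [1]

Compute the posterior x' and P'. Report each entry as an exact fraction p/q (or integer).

x̄ = F·x = [3, 2]
P̄ = F·P·Fᵀ + Q = [38 -21; -21 35]
y = z − H·x̄ = [3]
S = H·P̄·Hᵀ + R = [38]
K = P̄·Hᵀ·S⁻¹ = [21/38; -35/38]
x' = x̄ + K·y = [177/38, -29/38]
P' = (I − K·H)·P̄ = [1003/38 -63/38; -63/38 105/38]

x' = [177/38, -29/38]
P' = [1003/38 -63/38; -63/38 105/38]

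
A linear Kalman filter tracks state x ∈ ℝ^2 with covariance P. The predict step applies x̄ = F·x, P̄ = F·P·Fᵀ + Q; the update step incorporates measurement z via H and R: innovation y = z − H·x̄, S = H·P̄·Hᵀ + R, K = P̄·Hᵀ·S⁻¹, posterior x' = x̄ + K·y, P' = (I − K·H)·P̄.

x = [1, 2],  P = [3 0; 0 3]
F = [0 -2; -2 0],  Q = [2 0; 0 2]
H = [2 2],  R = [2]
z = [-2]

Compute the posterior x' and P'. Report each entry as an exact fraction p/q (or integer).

x' = [-88/57, 26/57]
P' = [406/57 -392/57; -392/57 406/57]

x̄ = F·x = [-4, -2]
P̄ = F·P·Fᵀ + Q = [14 0; 0 14]
y = z − H·x̄ = [10]
S = H·P̄·Hᵀ + R = [114]
K = P̄·Hᵀ·S⁻¹ = [14/57; 14/57]
x' = x̄ + K·y = [-88/57, 26/57]
P' = (I − K·H)·P̄ = [406/57 -392/57; -392/57 406/57]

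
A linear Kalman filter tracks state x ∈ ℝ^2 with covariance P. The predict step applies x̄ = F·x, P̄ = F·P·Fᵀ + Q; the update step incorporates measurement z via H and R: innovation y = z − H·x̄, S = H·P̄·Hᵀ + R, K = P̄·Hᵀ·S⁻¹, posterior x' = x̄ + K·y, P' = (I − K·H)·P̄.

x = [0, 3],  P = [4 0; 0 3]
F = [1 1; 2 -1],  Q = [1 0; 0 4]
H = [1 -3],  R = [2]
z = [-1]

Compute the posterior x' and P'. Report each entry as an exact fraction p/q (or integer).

x̄ = F·x = [3, -3]
P̄ = F·P·Fᵀ + Q = [8 5; 5 23]
y = z − H·x̄ = [-13]
S = H·P̄·Hᵀ + R = [187]
K = P̄·Hᵀ·S⁻¹ = [-7/187; -64/187]
x' = x̄ + K·y = [652/187, 271/187]
P' = (I − K·H)·P̄ = [1447/187 487/187; 487/187 205/187]

x' = [652/187, 271/187]
P' = [1447/187 487/187; 487/187 205/187]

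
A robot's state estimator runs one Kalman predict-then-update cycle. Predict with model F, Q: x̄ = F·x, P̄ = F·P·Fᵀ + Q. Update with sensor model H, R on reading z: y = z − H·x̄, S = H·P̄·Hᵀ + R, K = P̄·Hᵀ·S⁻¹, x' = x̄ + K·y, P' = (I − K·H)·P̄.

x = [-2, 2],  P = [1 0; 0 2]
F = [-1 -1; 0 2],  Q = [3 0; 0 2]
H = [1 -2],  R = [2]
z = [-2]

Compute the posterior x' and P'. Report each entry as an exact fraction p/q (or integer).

x̄ = F·x = [0, 4]
P̄ = F·P·Fᵀ + Q = [6 -4; -4 10]
y = z − H·x̄ = [6]
S = H·P̄·Hᵀ + R = [64]
K = P̄·Hᵀ·S⁻¹ = [7/32; -3/8]
x' = x̄ + K·y = [21/16, 7/4]
P' = (I − K·H)·P̄ = [47/16 5/4; 5/4 1]

x' = [21/16, 7/4]
P' = [47/16 5/4; 5/4 1]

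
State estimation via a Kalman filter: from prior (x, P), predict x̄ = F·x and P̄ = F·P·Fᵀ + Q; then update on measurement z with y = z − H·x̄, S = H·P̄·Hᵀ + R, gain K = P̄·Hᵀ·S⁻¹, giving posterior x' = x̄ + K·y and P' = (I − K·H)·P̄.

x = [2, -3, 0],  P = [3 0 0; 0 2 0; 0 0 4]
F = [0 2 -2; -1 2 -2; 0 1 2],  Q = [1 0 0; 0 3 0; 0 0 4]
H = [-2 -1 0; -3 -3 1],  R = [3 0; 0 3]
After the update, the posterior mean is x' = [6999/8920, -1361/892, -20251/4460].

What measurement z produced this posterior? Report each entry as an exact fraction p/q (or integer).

z = [-1, -2]

x̄ = F·x = [-6, -8, -3]
P̄ = F·P·Fᵀ + Q = [25 24 -12; 24 30 -12; -12 -12 22]
S = H·P̄·Hᵀ + R = [229 492; 492 1096]
K = P̄·Hᵀ·S⁻¹ = [-719/2230 -3/8920; 3/223 -147/892; -849/1115 1907/4460]
x' − x̄ = [60519/8920, 5775/892, -6871/4460] = K·y
y = (KᵀK)⁻¹·Kᵀ·(x' − x̄) = [-21, -41]
z = y + H·x̄ = [-21, -41] + [20, 39] = [-1, -2]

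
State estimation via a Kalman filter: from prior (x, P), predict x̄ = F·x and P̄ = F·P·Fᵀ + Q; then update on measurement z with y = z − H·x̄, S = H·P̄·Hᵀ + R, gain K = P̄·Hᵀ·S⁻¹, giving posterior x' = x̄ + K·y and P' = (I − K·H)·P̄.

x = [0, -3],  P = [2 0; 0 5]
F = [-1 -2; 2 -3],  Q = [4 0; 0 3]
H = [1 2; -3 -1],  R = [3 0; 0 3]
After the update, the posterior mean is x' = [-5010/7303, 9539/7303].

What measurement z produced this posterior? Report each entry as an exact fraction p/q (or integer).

x̄ = F·x = [6, 9]
P̄ = F·P·Fᵀ + Q = [26 26; 26 56]
S = H·P̄·Hᵀ + R = [357 -372; -372 449]
K = P̄·Hᵀ·S⁻¹ = [-1222/7303 -2704/7303; 4038/7303 1166/7303]
x' − x̄ = [-48828/7303, -56188/7303] = K·y
y = (KᵀK)⁻¹·Kᵀ·(x' − x̄) = [-22, 28]
z = y + H·x̄ = [-22, 28] + [24, -27] = [2, 1]

z = [2, 1]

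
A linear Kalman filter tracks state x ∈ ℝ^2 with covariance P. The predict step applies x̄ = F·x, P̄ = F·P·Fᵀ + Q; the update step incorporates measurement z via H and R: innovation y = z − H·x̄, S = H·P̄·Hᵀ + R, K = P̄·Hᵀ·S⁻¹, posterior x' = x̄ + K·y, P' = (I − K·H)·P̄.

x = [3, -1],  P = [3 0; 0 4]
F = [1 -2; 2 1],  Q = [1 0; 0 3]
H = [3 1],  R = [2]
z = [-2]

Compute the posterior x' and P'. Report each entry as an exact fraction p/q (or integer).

x' = [-331/189, 659/189]
P' = [416/189 -1132/189; -1132/189 3422/189]

x̄ = F·x = [5, 5]
P̄ = F·P·Fᵀ + Q = [20 -2; -2 19]
y = z − H·x̄ = [-22]
S = H·P̄·Hᵀ + R = [189]
K = P̄·Hᵀ·S⁻¹ = [58/189; 13/189]
x' = x̄ + K·y = [-331/189, 659/189]
P' = (I − K·H)·P̄ = [416/189 -1132/189; -1132/189 3422/189]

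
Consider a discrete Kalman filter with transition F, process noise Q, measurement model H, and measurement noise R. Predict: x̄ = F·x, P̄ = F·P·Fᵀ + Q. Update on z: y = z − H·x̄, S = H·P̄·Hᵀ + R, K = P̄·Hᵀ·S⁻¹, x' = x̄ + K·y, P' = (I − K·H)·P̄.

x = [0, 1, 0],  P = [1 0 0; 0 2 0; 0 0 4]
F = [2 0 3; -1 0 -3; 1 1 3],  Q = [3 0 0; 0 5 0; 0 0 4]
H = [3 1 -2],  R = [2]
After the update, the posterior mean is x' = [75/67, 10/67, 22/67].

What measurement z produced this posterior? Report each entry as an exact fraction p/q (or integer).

x̄ = F·x = [0, 0, 1]
P̄ = F·P·Fᵀ + Q = [43 -38 38; -38 42 -37; 38 -37 43]
S = H·P̄·Hᵀ + R = [67]
K = P̄·Hᵀ·S⁻¹ = [15/67; 2/67; -9/67]
x' − x̄ = [75/67, 10/67, -45/67] = K·y
y = (KᵀK)⁻¹·Kᵀ·(x' − x̄) = [5]
z = y + H·x̄ = [5] + [-2] = [3]

z = [3]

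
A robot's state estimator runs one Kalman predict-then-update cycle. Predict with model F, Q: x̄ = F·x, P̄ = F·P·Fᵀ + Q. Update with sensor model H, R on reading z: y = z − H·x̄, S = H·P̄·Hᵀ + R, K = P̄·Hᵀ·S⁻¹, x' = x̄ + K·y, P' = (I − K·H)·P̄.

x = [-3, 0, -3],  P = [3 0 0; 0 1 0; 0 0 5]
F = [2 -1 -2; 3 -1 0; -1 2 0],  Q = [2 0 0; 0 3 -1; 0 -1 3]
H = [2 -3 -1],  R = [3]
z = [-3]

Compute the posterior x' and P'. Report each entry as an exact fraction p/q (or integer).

x' = [-567/164, -315/164, 111/82]
P' = [5299/164 4019/164 -761/82; 4019/164 3235/164 -769/82; -761/82 -769/82 385/41]

x̄ = F·x = [0, -9, 3]
P̄ = F·P·Fᵀ + Q = [35 19 -8; 19 31 -12; -8 -12 10]
y = z − H·x̄ = [-27]
S = H·P̄·Hᵀ + R = [164]
K = P̄·Hᵀ·S⁻¹ = [21/164; -43/164; 5/82]
x' = x̄ + K·y = [-567/164, -315/164, 111/82]
P' = (I − K·H)·P̄ = [5299/164 4019/164 -761/82; 4019/164 3235/164 -769/82; -761/82 -769/82 385/41]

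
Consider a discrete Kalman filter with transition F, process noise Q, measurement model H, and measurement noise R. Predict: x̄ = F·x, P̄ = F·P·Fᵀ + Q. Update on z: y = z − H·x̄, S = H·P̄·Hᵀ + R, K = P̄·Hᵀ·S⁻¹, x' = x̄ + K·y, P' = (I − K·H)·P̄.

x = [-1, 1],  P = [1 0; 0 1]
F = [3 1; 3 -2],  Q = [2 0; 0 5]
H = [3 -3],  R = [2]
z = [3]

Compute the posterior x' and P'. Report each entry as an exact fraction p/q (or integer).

x̄ = F·x = [-2, -5]
P̄ = F·P·Fᵀ + Q = [12 7; 7 18]
y = z − H·x̄ = [-6]
S = H·P̄·Hᵀ + R = [146]
K = P̄·Hᵀ·S⁻¹ = [15/146; -33/146]
x' = x̄ + K·y = [-191/73, -266/73]
P' = (I − K·H)·P̄ = [1527/146 1517/146; 1517/146 1539/146]

x' = [-191/73, -266/73]
P' = [1527/146 1517/146; 1517/146 1539/146]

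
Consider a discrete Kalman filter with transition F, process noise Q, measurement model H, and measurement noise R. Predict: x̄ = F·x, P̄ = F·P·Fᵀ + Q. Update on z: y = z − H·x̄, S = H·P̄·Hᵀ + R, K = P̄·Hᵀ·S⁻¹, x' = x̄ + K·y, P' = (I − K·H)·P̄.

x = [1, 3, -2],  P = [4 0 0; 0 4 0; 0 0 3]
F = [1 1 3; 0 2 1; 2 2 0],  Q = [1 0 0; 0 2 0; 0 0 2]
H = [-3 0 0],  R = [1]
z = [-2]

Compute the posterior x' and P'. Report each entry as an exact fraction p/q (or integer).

x' = [214/325, 1708/325, 2984/325]
P' = [36/325 17/325 16/325; 17/325 4224/325 2752/325; 16/325 2752/325 8746/325]

x̄ = F·x = [-2, 4, 8]
P̄ = F·P·Fᵀ + Q = [36 17 16; 17 21 16; 16 16 34]
y = z − H·x̄ = [-8]
S = H·P̄·Hᵀ + R = [325]
K = P̄·Hᵀ·S⁻¹ = [-108/325; -51/325; -48/325]
x' = x̄ + K·y = [214/325, 1708/325, 2984/325]
P' = (I − K·H)·P̄ = [36/325 17/325 16/325; 17/325 4224/325 2752/325; 16/325 2752/325 8746/325]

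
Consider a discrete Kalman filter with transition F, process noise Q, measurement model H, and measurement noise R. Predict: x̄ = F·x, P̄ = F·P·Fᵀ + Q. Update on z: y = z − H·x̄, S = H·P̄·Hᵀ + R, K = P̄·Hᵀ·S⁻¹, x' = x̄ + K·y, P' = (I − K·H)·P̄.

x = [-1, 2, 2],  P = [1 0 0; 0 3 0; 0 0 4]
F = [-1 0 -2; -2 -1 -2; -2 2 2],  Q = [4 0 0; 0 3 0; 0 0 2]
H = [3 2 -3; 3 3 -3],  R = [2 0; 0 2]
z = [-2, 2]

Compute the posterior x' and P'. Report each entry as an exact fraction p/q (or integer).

x̄ = F·x = [-3, -4, 10]
P̄ = F·P·Fᵀ + Q = [21 18 -14; 18 26 -18; -14 -18 34]
y = z − H·x̄ = [45, 53]
S = H·P̄·Hᵀ + R = [1285 1443; 1443 1631]
K = P̄·Hᵀ·S⁻¹ = [267/6793 426/6793; -3719/6793 4065/6793; -3933/6793 2655/6793]
x' = x̄ + K·y = [14214/6793, 20918/6793, 31660/6793]
P' = (I − K·H)·P̄ = [37272/6793 318/6793 37306/6793; 318/6793 15568/6793 13176/6793; 37306/6793 13176/6793 48712/6793]

x' = [14214/6793, 20918/6793, 31660/6793]
P' = [37272/6793 318/6793 37306/6793; 318/6793 15568/6793 13176/6793; 37306/6793 13176/6793 48712/6793]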